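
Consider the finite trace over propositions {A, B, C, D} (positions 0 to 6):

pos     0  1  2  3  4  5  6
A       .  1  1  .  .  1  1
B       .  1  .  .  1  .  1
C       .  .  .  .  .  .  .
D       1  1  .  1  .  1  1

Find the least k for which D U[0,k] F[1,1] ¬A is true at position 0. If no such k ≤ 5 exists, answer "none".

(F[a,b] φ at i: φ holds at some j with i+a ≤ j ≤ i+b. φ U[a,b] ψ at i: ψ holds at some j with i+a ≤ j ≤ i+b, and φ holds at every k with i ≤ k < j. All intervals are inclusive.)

Need earliest j ≥ 0 with F[1,1] ¬A, and D at every k in [0,j-1].
  j=0: rhs fails.
  j=1: rhs fails.
  j=2: rhs holds; lhs holds on [0,1]. k = 2.

2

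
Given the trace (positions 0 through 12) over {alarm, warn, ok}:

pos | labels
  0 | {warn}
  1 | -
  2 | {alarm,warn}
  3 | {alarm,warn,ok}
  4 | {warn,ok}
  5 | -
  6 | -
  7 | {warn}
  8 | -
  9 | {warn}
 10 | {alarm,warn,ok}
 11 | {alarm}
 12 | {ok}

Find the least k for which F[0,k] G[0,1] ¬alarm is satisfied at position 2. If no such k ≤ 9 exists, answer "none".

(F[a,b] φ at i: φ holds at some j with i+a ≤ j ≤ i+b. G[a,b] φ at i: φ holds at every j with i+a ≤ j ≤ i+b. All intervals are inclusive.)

2

Scan j = 2,3,… for G[0,1] ¬alarm:
  j=2: fails
  j=3: fails
  j=4: holds
First hit at j=4, so smallest k = 4-2 = 2.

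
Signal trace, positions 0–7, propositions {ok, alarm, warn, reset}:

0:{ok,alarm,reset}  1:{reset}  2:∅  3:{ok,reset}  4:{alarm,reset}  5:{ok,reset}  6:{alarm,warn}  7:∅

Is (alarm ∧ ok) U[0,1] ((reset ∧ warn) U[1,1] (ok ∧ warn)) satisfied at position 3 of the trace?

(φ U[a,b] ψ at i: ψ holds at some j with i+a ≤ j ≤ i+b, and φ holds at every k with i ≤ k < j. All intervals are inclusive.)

Need some j in [3,4] with ((reset ∧ warn) U[1,1] (ok ∧ warn)), and (alarm ∧ ok) at every k in [3,j-1].
  j=3: ((reset ∧ warn) U[1,1] (ok ∧ warn)) — fails.
  j=4: ((reset ∧ warn) U[1,1] (ok ∧ warn)) — fails.
No j in the window works → until fails.

Does not hold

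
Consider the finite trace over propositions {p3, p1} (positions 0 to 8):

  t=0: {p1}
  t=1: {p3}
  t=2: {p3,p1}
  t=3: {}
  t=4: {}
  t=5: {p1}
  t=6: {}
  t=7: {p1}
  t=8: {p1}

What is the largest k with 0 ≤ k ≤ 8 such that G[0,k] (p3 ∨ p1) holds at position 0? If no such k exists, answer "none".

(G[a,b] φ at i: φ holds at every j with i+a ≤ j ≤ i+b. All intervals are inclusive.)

(p3 ∨ p1) must hold from j=0 onward; find where it first fails.
  j=0: holds
  j=1: holds
  j=2: holds
  j=3: fails
Holds on [0,2], so largest k = 2.

2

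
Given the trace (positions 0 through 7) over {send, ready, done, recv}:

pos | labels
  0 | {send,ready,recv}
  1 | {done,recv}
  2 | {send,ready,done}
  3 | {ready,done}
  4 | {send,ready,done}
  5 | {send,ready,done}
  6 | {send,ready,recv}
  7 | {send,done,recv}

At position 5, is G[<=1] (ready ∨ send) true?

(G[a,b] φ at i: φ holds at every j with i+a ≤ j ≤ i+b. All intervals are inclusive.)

Holds

Check (ready ∨ send) at every j in [5,6]:
  j=5: true
  j=6: true
All positions satisfy it → formula holds.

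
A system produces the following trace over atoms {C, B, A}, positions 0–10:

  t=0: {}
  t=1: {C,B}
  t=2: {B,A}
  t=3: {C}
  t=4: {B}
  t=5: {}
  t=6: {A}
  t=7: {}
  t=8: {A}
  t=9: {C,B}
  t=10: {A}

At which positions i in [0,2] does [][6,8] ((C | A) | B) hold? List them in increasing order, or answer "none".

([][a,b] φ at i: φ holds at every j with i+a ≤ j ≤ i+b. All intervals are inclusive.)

2

Evaluate at each i in [0,2]:
  i=0: ✗ (fails at j=7)
  i=1: ✗ (fails at j=7)
  i=2: ✓ (all of [8,10])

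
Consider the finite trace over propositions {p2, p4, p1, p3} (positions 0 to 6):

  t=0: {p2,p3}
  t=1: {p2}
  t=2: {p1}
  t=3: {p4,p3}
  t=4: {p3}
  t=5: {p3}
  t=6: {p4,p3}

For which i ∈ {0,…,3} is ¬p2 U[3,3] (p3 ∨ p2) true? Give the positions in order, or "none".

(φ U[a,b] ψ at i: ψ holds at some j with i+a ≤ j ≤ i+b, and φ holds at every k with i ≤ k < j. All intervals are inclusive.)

Evaluate at each i in [0,3]:
  i=0: ✗ (lhs fails at k=0 before rhs at j=3)
  i=1: ✗ (lhs fails at k=1 before rhs at j=4)
  i=2: ✓ (rhs at j=5; lhs holds on [2,4])
  i=3: ✓ (rhs at j=6; lhs holds on [3,5])

2, 3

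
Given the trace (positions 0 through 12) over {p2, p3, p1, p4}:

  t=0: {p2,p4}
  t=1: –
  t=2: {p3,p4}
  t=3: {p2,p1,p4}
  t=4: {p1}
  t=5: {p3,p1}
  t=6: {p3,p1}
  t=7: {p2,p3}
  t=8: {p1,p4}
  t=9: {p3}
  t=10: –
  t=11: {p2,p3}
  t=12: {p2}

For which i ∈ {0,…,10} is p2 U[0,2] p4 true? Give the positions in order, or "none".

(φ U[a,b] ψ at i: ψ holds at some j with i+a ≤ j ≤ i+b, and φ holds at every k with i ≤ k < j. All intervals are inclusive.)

0, 2, 3, 7, 8

Evaluate at each i in [0,10]:
  i=0: ✓ (rhs at j=0)
  i=1: ✗ (lhs fails at k=1 before rhs at j=2)
  i=2: ✓ (rhs at j=2)
  i=3: ✓ (rhs at j=3)
  i=4: ✗ (no rhs in [4,6])
  i=5: ✗ (no rhs in [5,7])
  i=6: ✗ (lhs fails at k=6 before rhs at j=8)
  i=7: ✓ (rhs at j=8; lhs holds on [7,7])
  i=8: ✓ (rhs at j=8)
  i=9: ✗ (no rhs in [9,11])
  i=10: ✗ (no rhs in [10,12])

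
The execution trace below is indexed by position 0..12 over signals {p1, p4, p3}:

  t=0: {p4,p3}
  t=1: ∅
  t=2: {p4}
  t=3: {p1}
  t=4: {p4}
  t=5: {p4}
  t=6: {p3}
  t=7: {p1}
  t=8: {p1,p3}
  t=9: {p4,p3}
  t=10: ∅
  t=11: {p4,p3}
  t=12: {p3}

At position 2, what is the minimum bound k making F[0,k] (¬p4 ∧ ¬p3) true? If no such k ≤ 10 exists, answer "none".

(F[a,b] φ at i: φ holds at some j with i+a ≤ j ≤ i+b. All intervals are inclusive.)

Scan j = 2,3,… for (¬p4 ∧ ¬p3):
  j=2: fails
  j=3: holds
First hit at j=3, so smallest k = 3-2 = 1.

1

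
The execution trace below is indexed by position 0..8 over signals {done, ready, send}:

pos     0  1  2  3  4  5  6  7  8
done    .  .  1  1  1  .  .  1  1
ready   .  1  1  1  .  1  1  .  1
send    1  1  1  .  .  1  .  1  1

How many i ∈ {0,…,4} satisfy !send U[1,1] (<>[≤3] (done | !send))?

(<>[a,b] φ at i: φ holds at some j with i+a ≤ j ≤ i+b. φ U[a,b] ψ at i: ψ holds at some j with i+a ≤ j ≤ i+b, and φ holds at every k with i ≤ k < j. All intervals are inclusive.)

Evaluate at each i in [0,4]:
  i=0: ✗ (lhs fails at k=0 before rhs at j=1)
  i=1: ✗ (lhs fails at k=1 before rhs at j=2)
  i=2: ✗ (lhs fails at k=2 before rhs at j=3)
  i=3: ✓ (rhs at j=4; lhs holds on [3,3])
  i=4: ✓ (rhs at j=5; lhs holds on [4,4])
Positions where it holds: {3, 4} → 2.

2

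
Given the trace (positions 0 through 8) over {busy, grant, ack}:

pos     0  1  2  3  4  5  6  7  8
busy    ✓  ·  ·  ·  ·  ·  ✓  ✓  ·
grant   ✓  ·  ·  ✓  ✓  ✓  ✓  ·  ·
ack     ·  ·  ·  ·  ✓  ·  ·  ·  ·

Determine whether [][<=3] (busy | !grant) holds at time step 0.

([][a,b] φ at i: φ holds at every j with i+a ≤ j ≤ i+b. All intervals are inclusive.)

Check (busy | !grant) at every j in [0,3]:
  j=0: true
  j=1: true
  j=2: true
  j=3: false
Fails at j=3 → formula fails.

False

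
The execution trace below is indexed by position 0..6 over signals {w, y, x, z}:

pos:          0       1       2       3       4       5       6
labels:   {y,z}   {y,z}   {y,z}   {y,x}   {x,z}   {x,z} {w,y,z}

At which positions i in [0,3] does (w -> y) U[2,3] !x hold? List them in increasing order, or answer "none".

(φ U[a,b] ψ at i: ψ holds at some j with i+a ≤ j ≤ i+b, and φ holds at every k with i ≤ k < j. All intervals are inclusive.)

0, 3

Evaluate at each i in [0,3]:
  i=0: ✓ (rhs at j=2; lhs holds on [0,1])
  i=1: ✗ (no rhs in [3,4])
  i=2: ✗ (no rhs in [4,5])
  i=3: ✓ (rhs at j=6; lhs holds on [3,5])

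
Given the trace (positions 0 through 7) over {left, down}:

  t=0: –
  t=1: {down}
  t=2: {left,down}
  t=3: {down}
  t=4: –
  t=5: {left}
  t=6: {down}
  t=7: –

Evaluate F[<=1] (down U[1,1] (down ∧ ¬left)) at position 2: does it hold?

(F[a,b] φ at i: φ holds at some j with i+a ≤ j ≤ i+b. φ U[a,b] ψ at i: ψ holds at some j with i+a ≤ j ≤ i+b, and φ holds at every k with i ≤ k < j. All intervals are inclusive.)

True

Check (down U[1,1] (down ∧ ¬left)) at each j in [2,3]:
  j=2: holds
  j=3: fails
Found at j=2 → formula holds.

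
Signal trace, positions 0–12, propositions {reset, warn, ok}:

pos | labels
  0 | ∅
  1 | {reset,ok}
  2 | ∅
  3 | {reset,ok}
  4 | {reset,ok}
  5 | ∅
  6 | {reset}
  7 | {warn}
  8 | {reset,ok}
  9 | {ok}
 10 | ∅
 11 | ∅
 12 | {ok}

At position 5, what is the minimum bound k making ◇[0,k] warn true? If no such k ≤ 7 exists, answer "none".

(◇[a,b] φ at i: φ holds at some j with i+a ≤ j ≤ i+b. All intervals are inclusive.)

2

Scan j = 5,6,… for warn:
  j=5: fails
  j=6: fails
  j=7: holds
First hit at j=7, so smallest k = 7-5 = 2.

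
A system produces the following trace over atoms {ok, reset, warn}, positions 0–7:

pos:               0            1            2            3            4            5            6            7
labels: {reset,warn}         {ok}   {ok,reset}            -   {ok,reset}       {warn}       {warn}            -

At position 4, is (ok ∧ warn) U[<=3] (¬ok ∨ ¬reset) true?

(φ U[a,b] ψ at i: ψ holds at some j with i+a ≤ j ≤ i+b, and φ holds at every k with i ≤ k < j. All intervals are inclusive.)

No

Need some j in [4,7] with (¬ok ∨ ¬reset), and (ok ∧ warn) at every k in [4,j-1].
  j=4: (¬ok ∨ ¬reset) false.
  j=5: (¬ok ∨ ¬reset) holds, but (ok ∧ warn) fails at k=4 → not this j.
  j=6: (¬ok ∨ ¬reset) holds, but (ok ∧ warn) fails at k=4 → not this j.
  j=7: (¬ok ∨ ¬reset) holds, but (ok ∧ warn) fails at k=4 → not this j.
No j in the window works → until fails.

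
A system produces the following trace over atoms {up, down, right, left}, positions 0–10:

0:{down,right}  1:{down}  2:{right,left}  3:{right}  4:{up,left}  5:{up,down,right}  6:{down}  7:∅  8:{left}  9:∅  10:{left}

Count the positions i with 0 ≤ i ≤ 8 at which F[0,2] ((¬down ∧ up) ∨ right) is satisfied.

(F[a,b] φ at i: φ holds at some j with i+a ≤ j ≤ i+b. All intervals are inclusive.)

Evaluate at each i in [0,8]:
  i=0: ✓ (witness j=0)
  i=1: ✓ (witness j=2)
  i=2: ✓ (witness j=2)
  i=3: ✓ (witness j=3)
  i=4: ✓ (witness j=4)
  i=5: ✓ (witness j=5)
  i=6: ✗ (none in [6,8])
  i=7: ✗ (none in [7,9])
  i=8: ✗ (none in [8,10])
Positions where it holds: {0, 1, 2, 3, 4, 5} → 6.

6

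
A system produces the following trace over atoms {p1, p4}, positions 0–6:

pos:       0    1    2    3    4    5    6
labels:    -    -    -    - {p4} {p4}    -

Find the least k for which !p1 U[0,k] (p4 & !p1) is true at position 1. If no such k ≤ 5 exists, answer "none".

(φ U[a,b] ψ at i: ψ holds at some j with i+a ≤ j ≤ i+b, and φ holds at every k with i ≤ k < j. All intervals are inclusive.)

3

Need earliest j ≥ 1 with (p4 & !p1), and !p1 at every k in [1,j-1].
  j=1: rhs fails.
  j=2: rhs fails.
  j=3: rhs fails.
  j=4: rhs holds; lhs holds on [1,3]. k = 3.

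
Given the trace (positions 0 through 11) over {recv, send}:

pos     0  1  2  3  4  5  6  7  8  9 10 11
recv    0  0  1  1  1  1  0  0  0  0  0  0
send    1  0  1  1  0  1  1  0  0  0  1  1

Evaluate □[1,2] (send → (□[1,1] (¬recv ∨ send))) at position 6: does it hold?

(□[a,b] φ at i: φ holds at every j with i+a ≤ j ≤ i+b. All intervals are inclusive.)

Yes

Check (send → (□[1,1] (¬recv ∨ send))) at every j in [7,8]:
  j=7: antecedent false → ✓
  j=8: antecedent false → ✓
All positions satisfy it → formula holds.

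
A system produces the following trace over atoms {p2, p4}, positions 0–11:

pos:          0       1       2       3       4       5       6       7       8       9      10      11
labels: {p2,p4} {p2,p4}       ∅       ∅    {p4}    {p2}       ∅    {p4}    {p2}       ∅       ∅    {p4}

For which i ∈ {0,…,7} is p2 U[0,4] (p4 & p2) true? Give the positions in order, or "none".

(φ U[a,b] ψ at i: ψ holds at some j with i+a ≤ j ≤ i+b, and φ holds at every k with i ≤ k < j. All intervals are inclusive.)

0, 1

Evaluate at each i in [0,7]:
  i=0: ✓ (rhs at j=0)
  i=1: ✓ (rhs at j=1)
  i=2: ✗ (no rhs in [2,6])
  i=3: ✗ (no rhs in [3,7])
  i=4: ✗ (no rhs in [4,8])
  i=5: ✗ (no rhs in [5,9])
  i=6: ✗ (no rhs in [6,10])
  i=7: ✗ (no rhs in [7,11])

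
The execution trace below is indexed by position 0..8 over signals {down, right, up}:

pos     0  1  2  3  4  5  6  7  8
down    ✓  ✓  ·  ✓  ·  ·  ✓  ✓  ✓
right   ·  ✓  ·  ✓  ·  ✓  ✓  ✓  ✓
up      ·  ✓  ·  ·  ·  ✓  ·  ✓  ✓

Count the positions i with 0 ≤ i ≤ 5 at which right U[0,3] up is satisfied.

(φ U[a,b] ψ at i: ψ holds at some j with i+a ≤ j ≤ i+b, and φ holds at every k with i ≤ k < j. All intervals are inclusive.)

2

Evaluate at each i in [0,5]:
  i=0: ✗ (lhs fails at k=0 before rhs at j=1)
  i=1: ✓ (rhs at j=1)
  i=2: ✗ (lhs fails at k=2 before rhs at j=5)
  i=3: ✗ (lhs fails at k=4 before rhs at j=5)
  i=4: ✗ (lhs fails at k=4 before rhs at j=5)
  i=5: ✓ (rhs at j=5)
Positions where it holds: {1, 5} → 2.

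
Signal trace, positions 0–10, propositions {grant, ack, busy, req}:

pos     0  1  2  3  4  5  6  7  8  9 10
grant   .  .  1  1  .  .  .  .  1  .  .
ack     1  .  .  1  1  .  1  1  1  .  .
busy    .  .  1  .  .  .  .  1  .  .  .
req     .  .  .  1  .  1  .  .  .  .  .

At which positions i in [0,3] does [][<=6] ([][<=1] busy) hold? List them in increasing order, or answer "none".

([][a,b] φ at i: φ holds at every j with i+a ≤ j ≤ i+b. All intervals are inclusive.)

none

Evaluate at each i in [0,3]:
  i=0: ✗ (fails at j=0)
  i=1: ✗ (fails at j=1)
  i=2: ✗ (fails at j=2)
  i=3: ✗ (fails at j=3)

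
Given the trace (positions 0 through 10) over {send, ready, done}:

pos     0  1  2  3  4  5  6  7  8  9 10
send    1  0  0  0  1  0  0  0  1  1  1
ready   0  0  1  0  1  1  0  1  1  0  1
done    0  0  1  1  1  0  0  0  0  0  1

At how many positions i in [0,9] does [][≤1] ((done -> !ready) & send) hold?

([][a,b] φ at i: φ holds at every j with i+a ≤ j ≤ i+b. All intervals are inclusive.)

Evaluate at each i in [0,9]:
  i=0: ✗ (fails at j=1)
  i=1: ✗ (fails at j=1)
  i=2: ✗ (fails at j=2)
  i=3: ✗ (fails at j=3)
  i=4: ✗ (fails at j=4)
  i=5: ✗ (fails at j=5)
  i=6: ✗ (fails at j=6)
  i=7: ✗ (fails at j=7)
  i=8: ✓ (all of [8,9])
  i=9: ✗ (fails at j=10)
Positions where it holds: {8} → 1.

1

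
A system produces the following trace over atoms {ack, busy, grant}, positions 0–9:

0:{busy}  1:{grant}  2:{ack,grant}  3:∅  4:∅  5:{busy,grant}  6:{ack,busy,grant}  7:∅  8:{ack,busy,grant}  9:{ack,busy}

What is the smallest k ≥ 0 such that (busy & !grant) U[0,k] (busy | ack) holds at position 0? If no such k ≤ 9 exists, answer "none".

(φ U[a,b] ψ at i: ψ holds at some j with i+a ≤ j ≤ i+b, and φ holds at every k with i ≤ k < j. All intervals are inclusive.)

Need earliest j ≥ 0 with (busy | ack), and (busy & !grant) at every k in [0,j-1].
  j=0: rhs holds (empty prefix). k = 0.

0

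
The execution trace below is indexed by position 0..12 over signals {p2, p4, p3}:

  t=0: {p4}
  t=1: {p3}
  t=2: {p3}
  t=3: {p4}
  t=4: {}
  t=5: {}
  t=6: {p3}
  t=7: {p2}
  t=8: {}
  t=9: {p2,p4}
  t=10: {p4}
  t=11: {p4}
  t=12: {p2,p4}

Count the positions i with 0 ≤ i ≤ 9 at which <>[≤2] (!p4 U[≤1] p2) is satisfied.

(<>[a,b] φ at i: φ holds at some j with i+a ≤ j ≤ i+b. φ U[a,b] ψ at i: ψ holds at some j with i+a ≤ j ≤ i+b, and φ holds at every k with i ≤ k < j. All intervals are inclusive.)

Evaluate at each i in [0,9]:
  i=0: ✗ (none in [0,2])
  i=1: ✗ (none in [1,3])
  i=2: ✗ (none in [2,4])
  i=3: ✗ (none in [3,5])
  i=4: ✓ (witness j=6)
  i=5: ✓ (witness j=6)
  i=6: ✓ (witness j=6)
  i=7: ✓ (witness j=7)
  i=8: ✓ (witness j=8)
  i=9: ✓ (witness j=9)
Positions where it holds: {4, 5, 6, 7, 8, 9} → 6.

6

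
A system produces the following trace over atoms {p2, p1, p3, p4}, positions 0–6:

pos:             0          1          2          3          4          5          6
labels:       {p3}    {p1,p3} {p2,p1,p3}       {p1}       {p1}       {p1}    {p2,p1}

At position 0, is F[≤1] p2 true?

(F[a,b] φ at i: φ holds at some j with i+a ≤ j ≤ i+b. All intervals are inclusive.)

Check p2 at each j in [0,1]:
  j=0: false
  j=1: false
No position in the window satisfies it → formula fails.

False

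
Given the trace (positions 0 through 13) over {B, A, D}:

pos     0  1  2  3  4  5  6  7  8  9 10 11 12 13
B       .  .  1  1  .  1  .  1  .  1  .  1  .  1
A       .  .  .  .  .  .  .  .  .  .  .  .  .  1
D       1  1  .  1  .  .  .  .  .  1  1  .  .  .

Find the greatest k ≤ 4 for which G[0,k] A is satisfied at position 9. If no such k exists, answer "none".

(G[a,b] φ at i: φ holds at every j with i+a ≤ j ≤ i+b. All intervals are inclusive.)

A must hold from j=9 onward; find where it first fails.
  j=9: fails → no k works.

none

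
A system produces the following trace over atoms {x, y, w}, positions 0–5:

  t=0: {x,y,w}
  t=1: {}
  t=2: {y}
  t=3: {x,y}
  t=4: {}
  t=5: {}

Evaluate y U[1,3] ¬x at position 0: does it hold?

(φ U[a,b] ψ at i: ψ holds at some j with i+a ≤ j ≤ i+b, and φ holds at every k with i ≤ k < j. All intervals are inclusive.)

Yes

Need some j in [1,3] with ¬x, and y at every k in [0,j-1].
  j=1: ¬x holds; y holds at every k in [0,0] → satisfied.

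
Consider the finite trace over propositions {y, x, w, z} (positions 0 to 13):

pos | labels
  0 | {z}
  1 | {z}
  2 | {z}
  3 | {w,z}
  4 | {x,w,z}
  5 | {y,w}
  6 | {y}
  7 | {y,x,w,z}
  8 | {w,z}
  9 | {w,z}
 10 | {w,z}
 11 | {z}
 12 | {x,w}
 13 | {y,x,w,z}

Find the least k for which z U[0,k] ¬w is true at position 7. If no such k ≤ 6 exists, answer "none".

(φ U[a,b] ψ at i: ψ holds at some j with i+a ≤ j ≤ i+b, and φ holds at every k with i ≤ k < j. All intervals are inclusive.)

Need earliest j ≥ 7 with ¬w, and z at every k in [7,j-1].
  j=7: rhs fails.
  j=8: rhs fails.
  j=9: rhs fails.
  j=10: rhs fails.
  j=11: rhs holds; lhs holds on [7,10]. k = 4.

4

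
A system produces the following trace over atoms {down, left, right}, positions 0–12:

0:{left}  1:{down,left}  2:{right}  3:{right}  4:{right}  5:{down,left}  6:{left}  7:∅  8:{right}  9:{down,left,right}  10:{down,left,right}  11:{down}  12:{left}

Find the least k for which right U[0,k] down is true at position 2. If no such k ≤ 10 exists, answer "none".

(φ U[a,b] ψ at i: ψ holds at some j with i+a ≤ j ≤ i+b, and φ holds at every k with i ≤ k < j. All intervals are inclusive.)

3

Need earliest j ≥ 2 with down, and right at every k in [2,j-1].
  j=2: rhs fails.
  j=3: rhs fails.
  j=4: rhs fails.
  j=5: rhs holds; lhs holds on [2,4]. k = 3.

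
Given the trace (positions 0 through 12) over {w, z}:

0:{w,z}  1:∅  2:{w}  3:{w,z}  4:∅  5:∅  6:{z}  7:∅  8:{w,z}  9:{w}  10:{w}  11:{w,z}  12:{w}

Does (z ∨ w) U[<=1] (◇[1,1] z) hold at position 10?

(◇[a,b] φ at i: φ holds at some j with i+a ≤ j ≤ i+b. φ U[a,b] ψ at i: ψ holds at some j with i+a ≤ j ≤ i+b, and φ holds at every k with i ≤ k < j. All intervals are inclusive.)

Holds

Need some j in [10,11] with ◇[1,1] z, and (z ∨ w) at every k in [10,j-1].
  j=10: ◇[1,1] z holds; no prefix to check → satisfied.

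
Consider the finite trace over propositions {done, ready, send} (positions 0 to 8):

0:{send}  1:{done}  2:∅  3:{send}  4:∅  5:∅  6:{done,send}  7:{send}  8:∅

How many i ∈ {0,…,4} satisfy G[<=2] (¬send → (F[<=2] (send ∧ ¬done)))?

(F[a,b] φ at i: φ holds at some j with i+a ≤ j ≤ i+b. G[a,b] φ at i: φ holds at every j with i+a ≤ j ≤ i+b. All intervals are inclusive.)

Evaluate at each i in [0,4]:
  i=0: ✓ (all of [0,2])
  i=1: ✓ (all of [1,3])
  i=2: ✗ (fails at j=4)
  i=3: ✗ (fails at j=4)
  i=4: ✗ (fails at j=4)
Positions where it holds: {0, 1} → 2.

2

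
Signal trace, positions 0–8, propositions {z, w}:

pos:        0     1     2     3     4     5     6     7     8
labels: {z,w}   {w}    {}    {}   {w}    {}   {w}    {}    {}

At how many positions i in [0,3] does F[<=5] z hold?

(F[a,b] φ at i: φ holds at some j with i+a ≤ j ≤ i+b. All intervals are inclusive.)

Evaluate at each i in [0,3]:
  i=0: ✓ (witness j=0)
  i=1: ✗ (none in [1,6])
  i=2: ✗ (none in [2,7])
  i=3: ✗ (none in [3,8])
Positions where it holds: {0} → 1.

1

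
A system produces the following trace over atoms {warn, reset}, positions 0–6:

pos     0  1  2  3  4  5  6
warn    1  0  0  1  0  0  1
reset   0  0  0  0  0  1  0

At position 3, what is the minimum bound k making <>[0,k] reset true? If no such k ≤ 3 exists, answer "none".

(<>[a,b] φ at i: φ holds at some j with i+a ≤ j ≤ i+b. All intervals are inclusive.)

Scan j = 3,4,… for reset:
  j=3: fails
  j=4: fails
  j=5: holds
First hit at j=5, so smallest k = 5-3 = 2.

2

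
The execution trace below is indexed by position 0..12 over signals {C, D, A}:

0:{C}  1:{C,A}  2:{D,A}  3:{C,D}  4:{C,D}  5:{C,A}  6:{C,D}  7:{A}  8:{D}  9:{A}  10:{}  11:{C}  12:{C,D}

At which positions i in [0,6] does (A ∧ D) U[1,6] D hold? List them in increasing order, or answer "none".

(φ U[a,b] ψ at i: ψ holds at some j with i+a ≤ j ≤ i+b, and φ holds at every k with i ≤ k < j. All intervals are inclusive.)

Evaluate at each i in [0,6]:
  i=0: ✗ (lhs fails at k=0 before rhs at j=2)
  i=1: ✗ (lhs fails at k=1 before rhs at j=2)
  i=2: ✓ (rhs at j=3; lhs holds on [2,2])
  i=3: ✗ (lhs fails at k=3 before rhs at j=4)
  i=4: ✗ (lhs fails at k=4 before rhs at j=6)
  i=5: ✗ (lhs fails at k=5 before rhs at j=6)
  i=6: ✗ (lhs fails at k=6 before rhs at j=8)

2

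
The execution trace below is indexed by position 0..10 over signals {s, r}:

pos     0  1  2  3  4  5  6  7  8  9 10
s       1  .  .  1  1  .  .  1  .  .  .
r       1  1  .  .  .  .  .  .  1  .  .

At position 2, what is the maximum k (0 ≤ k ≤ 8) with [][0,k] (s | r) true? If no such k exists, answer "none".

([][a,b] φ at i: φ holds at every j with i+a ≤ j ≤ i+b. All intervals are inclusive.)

(s | r) must hold from j=2 onward; find where it first fails.
  j=2: fails → no k works.

none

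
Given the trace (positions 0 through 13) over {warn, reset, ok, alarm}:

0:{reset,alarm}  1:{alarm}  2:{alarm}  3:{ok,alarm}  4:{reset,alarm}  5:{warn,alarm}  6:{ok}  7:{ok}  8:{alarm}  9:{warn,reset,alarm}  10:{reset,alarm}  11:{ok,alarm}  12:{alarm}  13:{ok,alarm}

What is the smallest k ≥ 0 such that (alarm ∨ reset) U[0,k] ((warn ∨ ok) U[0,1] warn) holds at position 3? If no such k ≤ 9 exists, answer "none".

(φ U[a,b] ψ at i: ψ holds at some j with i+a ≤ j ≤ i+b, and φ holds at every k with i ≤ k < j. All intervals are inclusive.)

2

Need earliest j ≥ 3 with ((warn ∨ ok) U[0,1] warn), and (alarm ∨ reset) at every k in [3,j-1].
  j=3: rhs fails.
  j=4: rhs fails.
  j=5: rhs holds; lhs holds on [3,4]. k = 2.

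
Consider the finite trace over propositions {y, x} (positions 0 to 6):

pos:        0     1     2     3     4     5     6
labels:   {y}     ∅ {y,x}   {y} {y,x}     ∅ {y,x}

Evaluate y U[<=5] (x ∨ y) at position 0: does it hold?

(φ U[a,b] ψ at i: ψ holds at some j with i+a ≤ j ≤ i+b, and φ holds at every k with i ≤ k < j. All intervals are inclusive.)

Need some j in [0,5] with (x ∨ y), and y at every k in [0,j-1].
  j=0: (x ∨ y) holds; no prefix to check → satisfied.

True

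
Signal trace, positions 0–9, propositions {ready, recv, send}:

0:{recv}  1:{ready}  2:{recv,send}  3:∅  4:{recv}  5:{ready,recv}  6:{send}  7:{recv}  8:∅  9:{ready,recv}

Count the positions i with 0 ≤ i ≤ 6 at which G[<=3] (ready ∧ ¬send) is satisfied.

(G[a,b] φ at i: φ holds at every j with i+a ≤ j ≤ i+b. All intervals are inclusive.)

0

Evaluate at each i in [0,6]:
  i=0: ✗ (fails at j=0)
  i=1: ✗ (fails at j=2)
  i=2: ✗ (fails at j=2)
  i=3: ✗ (fails at j=3)
  i=4: ✗ (fails at j=4)
  i=5: ✗ (fails at j=6)
  i=6: ✗ (fails at j=6)
Positions where it holds: {} → 0.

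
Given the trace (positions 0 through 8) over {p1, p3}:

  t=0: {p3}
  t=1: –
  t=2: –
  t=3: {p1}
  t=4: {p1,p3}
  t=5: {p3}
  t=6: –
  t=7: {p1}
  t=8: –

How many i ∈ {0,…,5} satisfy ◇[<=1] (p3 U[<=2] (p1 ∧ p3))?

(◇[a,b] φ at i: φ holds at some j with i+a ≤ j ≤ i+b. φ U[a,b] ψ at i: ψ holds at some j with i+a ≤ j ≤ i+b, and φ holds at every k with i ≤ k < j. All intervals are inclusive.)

2

Evaluate at each i in [0,5]:
  i=0: ✗ (none in [0,1])
  i=1: ✗ (none in [1,2])
  i=2: ✗ (none in [2,3])
  i=3: ✓ (witness j=4)
  i=4: ✓ (witness j=4)
  i=5: ✗ (none in [5,6])
Positions where it holds: {3, 4} → 2.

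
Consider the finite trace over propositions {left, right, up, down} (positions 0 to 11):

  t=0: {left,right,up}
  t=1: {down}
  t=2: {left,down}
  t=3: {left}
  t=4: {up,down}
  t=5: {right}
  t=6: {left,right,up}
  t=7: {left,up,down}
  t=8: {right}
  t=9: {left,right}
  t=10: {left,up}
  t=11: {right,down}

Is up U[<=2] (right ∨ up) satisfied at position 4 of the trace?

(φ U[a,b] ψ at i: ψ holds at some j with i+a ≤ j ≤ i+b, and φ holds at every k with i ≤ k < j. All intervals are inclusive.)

Need some j in [4,6] with (right ∨ up), and up at every k in [4,j-1].
  j=4: (right ∨ up) holds; no prefix to check → satisfied.

Yes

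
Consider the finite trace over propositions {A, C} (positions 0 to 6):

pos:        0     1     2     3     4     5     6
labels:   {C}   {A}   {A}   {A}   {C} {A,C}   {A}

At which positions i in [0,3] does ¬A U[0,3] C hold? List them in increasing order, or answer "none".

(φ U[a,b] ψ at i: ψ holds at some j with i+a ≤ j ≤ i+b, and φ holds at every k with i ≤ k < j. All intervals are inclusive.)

Evaluate at each i in [0,3]:
  i=0: ✓ (rhs at j=0)
  i=1: ✗ (lhs fails at k=1 before rhs at j=4)
  i=2: ✗ (lhs fails at k=2 before rhs at j=4)
  i=3: ✗ (lhs fails at k=3 before rhs at j=4)

0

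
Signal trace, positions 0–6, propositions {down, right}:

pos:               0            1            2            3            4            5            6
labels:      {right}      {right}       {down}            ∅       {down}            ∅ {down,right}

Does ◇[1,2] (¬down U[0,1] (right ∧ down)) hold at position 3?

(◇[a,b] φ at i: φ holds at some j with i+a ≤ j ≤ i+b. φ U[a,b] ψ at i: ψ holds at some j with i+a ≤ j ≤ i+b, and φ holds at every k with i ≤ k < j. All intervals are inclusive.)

Check (¬down U[0,1] (right ∧ down)) at each j in [4,5]:
  j=4: fails
  j=5: holds
Found at j=5 → formula holds.

Yes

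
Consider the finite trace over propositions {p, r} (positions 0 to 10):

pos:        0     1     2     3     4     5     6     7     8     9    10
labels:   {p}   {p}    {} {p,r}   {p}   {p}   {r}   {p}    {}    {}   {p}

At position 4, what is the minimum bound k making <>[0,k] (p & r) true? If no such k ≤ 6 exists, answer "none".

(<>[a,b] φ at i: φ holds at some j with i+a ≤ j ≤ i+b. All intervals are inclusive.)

none

Scan j = 4,5,… for (p & r):
  j=4: fails
  j=5: fails
  j=6: fails
  j=7: fails
  j=8: fails
  j=9: fails
  j=10: fails
No j in [4,10] satisfies it → none.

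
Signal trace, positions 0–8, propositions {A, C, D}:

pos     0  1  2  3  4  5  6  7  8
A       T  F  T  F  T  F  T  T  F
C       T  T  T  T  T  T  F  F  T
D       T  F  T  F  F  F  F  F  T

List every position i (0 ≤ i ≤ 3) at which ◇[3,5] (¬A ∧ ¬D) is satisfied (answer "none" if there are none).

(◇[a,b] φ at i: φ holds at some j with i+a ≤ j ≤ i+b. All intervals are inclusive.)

0, 1, 2

Evaluate at each i in [0,3]:
  i=0: ✓ (witness j=3)
  i=1: ✓ (witness j=5)
  i=2: ✓ (witness j=5)
  i=3: ✗ (none in [6,8])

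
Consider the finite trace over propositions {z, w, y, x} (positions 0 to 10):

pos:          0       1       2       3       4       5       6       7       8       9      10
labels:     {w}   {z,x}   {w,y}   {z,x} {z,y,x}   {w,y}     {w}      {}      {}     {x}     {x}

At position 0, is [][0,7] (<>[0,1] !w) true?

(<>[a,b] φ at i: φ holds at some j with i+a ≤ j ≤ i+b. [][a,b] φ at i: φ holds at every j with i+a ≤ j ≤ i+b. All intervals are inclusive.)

Check <>[0,1] !w at every j in [0,7]:
  j=0: holds (witness at 1)
  j=1: holds (witness at 1)
  j=2: holds (witness at 3)
  j=3: holds (witness at 3)
  j=4: holds (witness at 4)
  j=5: fails (none in [5,6])
  j=6: holds (witness at 7)
  j=7: holds (witness at 7)
Fails at j=5 → formula fails.

No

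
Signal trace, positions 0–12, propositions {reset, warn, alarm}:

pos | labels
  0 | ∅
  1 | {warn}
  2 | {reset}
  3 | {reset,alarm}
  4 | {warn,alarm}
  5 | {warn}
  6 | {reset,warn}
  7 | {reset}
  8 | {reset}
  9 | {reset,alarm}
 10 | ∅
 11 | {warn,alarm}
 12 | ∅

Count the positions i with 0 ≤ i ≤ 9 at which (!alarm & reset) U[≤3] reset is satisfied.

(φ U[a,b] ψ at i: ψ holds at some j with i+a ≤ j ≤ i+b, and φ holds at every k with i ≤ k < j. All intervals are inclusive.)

Evaluate at each i in [0,9]:
  i=0: ✗ (lhs fails at k=0 before rhs at j=2)
  i=1: ✗ (lhs fails at k=1 before rhs at j=2)
  i=2: ✓ (rhs at j=2)
  i=3: ✓ (rhs at j=3)
  i=4: ✗ (lhs fails at k=4 before rhs at j=6)
  i=5: ✗ (lhs fails at k=5 before rhs at j=6)
  i=6: ✓ (rhs at j=6)
  i=7: ✓ (rhs at j=7)
  i=8: ✓ (rhs at j=8)
  i=9: ✓ (rhs at j=9)
Positions where it holds: {2, 3, 6, 7, 8, 9} → 6.

6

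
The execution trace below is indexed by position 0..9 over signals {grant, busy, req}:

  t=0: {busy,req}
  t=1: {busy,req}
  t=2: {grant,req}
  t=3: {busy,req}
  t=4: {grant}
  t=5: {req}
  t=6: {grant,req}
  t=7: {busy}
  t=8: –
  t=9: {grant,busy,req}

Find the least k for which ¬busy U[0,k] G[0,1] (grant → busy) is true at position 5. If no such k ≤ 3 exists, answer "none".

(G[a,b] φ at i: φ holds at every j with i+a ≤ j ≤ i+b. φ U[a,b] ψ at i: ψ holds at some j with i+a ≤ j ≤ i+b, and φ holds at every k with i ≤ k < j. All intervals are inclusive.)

Need earliest j ≥ 5 with G[0,1] (grant → busy), and ¬busy at every k in [5,j-1].
  j=5: rhs fails.
  j=6: rhs fails.
  j=7: rhs holds; lhs holds on [5,6]. k = 2.

2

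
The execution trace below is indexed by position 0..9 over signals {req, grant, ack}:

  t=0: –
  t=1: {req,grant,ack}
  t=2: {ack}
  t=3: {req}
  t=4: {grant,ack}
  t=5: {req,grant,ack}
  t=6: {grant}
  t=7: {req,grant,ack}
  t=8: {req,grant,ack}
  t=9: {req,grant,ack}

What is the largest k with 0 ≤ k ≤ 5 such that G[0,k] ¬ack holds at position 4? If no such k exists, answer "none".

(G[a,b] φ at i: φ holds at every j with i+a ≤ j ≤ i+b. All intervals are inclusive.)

¬ack must hold from j=4 onward; find where it first fails.
  j=4: fails → no k works.

none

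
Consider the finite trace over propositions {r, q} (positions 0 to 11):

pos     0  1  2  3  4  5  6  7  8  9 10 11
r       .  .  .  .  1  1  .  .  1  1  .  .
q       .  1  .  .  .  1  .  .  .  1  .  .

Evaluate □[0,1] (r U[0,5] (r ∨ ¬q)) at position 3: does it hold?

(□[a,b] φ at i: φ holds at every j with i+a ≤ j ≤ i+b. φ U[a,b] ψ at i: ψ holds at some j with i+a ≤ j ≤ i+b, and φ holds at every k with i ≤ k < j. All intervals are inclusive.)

Check (r U[0,5] (r ∨ ¬q)) at every j in [3,4]:
  j=3: holds
  j=4: holds
All positions satisfy it → formula holds.

Holds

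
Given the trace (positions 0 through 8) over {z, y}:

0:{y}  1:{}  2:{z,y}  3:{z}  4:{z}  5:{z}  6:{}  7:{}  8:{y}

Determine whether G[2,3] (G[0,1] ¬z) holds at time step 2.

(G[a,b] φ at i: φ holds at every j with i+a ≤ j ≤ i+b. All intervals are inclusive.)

False

Check G[0,1] ¬z at every j in [4,5]:
  j=4: fails at 4
  j=5: fails at 5
Fails at j=4 → formula fails.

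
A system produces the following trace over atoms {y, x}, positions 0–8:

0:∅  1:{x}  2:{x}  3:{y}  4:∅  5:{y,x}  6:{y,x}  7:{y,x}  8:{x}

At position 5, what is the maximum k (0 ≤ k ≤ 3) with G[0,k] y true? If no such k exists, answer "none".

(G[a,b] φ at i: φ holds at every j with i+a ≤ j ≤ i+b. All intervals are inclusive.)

2

y must hold from j=5 onward; find where it first fails.
  j=5: holds
  j=6: holds
  j=7: holds
  j=8: fails
Holds on [5,7], so largest k = 2.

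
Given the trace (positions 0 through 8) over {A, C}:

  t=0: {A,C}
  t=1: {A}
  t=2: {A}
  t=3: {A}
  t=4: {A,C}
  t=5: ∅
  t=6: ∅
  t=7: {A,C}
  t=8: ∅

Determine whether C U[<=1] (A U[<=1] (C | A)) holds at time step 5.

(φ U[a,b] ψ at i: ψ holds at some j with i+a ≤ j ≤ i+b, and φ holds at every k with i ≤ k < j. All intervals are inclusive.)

False

Need some j in [5,6] with (A U[<=1] (C | A)), and C at every k in [5,j-1].
  j=5: (A U[<=1] (C | A)) — fails.
  j=6: (A U[<=1] (C | A)) — fails.
No j in the window works → until fails.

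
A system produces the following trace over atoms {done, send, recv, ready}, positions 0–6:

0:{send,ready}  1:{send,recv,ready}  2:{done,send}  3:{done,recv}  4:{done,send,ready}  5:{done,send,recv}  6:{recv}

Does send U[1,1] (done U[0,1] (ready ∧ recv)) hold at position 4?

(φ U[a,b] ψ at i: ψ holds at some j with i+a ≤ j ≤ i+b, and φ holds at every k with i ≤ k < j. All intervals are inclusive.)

False

Need some j in [5,5] with (done U[0,1] (ready ∧ recv)), and send at every k in [4,j-1].
  j=5: (done U[0,1] (ready ∧ recv)) — fails.
No j in the window works → until fails.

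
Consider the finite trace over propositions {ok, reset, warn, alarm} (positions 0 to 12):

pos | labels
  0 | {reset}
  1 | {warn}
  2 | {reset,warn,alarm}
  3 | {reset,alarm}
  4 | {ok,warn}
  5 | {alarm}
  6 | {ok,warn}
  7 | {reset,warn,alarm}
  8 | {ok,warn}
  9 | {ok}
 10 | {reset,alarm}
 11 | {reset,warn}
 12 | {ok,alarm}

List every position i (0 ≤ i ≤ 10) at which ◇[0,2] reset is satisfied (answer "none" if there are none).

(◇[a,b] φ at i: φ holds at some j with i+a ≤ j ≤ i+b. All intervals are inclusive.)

0, 1, 2, 3, 5, 6, 7, 8, 9, 10

Evaluate at each i in [0,10]:
  i=0: ✓ (witness j=0)
  i=1: ✓ (witness j=2)
  i=2: ✓ (witness j=2)
  i=3: ✓ (witness j=3)
  i=4: ✗ (none in [4,6])
  i=5: ✓ (witness j=7)
  i=6: ✓ (witness j=7)
  i=7: ✓ (witness j=7)
  i=8: ✓ (witness j=10)
  i=9: ✓ (witness j=10)
  i=10: ✓ (witness j=10)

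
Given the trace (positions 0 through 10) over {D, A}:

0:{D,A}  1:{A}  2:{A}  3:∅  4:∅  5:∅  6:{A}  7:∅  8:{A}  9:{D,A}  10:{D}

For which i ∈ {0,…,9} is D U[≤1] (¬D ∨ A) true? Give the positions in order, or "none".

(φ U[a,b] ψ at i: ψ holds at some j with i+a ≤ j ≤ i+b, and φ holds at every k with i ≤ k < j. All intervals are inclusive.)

0, 1, 2, 3, 4, 5, 6, 7, 8, 9

Evaluate at each i in [0,9]:
  i=0: ✓ (rhs at j=0)
  i=1: ✓ (rhs at j=1)
  i=2: ✓ (rhs at j=2)
  i=3: ✓ (rhs at j=3)
  i=4: ✓ (rhs at j=4)
  i=5: ✓ (rhs at j=5)
  i=6: ✓ (rhs at j=6)
  i=7: ✓ (rhs at j=7)
  i=8: ✓ (rhs at j=8)
  i=9: ✓ (rhs at j=9)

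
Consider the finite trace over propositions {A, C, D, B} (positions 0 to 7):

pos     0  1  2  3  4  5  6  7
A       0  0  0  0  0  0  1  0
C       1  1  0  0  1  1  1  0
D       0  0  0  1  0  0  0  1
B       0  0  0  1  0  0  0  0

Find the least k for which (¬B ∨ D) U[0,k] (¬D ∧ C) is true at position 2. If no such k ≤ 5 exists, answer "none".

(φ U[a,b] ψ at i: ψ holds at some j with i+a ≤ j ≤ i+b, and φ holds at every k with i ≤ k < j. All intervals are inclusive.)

2

Need earliest j ≥ 2 with (¬D ∧ C), and (¬B ∨ D) at every k in [2,j-1].
  j=2: rhs fails.
  j=3: rhs fails.
  j=4: rhs holds; lhs holds on [2,3]. k = 2.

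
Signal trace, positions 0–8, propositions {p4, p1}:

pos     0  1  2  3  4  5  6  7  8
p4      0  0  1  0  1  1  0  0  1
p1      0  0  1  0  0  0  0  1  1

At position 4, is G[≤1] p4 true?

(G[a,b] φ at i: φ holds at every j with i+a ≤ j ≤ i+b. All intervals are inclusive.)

Check p4 at every j in [4,5]:
  j=4: true
  j=5: true
All positions satisfy it → formula holds.

Holds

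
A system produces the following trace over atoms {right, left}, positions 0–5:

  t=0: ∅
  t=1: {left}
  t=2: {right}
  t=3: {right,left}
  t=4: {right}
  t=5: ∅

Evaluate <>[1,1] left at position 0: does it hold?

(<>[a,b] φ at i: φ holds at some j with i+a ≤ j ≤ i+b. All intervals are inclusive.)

Check left at each j in [1,1]:
  j=1: true
Found at j=1 → formula holds.

True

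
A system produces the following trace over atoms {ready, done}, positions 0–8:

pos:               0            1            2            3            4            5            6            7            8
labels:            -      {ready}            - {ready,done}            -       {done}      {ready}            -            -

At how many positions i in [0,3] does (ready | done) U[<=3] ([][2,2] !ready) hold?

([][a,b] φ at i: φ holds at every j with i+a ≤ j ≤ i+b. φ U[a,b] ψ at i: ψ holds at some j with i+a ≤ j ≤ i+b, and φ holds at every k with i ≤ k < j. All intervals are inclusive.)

4

Evaluate at each i in [0,3]:
  i=0: ✓ (rhs at j=0)
  i=1: ✓ (rhs at j=2; lhs holds on [1,1])
  i=2: ✓ (rhs at j=2)
  i=3: ✓ (rhs at j=3)
Positions where it holds: {0, 1, 2, 3} → 4.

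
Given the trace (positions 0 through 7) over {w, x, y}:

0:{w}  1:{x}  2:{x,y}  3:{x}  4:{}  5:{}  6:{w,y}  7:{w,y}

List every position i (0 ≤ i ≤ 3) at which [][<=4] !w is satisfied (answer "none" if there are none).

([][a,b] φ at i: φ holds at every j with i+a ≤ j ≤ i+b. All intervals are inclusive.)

1

Evaluate at each i in [0,3]:
  i=0: ✗ (fails at j=0)
  i=1: ✓ (all of [1,5])
  i=2: ✗ (fails at j=6)
  i=3: ✗ (fails at j=6)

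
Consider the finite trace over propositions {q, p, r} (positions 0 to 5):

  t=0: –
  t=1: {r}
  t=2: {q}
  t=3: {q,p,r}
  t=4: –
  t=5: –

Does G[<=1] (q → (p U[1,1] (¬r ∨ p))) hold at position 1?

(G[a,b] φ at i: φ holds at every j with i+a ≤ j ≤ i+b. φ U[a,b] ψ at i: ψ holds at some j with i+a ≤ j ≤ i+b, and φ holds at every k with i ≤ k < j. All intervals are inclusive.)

No

Check (q → (p U[1,1] (¬r ∨ p))) at every j in [1,2]:
  j=1: antecedent false → ✓
  j=2: antecedent true; consequent fails → ✗
Fails at j=2 → formula fails.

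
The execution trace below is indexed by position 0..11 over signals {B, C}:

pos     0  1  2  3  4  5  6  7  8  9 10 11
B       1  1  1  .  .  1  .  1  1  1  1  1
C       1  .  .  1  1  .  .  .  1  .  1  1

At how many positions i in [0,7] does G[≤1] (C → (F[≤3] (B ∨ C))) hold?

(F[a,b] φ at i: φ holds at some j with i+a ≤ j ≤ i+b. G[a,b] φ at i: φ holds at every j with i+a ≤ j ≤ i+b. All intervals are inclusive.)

Evaluate at each i in [0,7]:
  i=0: ✓ (all of [0,1])
  i=1: ✓ (all of [1,2])
  i=2: ✓ (all of [2,3])
  i=3: ✓ (all of [3,4])
  i=4: ✓ (all of [4,5])
  i=5: ✓ (all of [5,6])
  i=6: ✓ (all of [6,7])
  i=7: ✓ (all of [7,8])
Positions where it holds: {0, 1, 2, 3, 4, 5, 6, 7} → 8.

8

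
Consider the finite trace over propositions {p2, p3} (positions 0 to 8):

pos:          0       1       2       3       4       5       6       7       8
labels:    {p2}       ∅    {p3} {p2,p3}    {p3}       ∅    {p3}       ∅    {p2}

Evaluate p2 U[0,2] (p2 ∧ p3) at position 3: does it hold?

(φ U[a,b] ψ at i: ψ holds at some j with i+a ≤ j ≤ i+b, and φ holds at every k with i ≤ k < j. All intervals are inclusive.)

True

Need some j in [3,5] with (p2 ∧ p3), and p2 at every k in [3,j-1].
  j=3: (p2 ∧ p3) holds; no prefix to check → satisfied.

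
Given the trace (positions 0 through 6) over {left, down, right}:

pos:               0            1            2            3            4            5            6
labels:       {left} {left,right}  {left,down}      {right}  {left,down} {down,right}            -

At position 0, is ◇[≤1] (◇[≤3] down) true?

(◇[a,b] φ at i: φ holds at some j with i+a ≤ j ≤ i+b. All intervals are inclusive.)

Check ◇[≤3] down at each j in [0,1]:
  j=0: holds (witness at 2)
  j=1: holds (witness at 2)
Found at j=0 → formula holds.

Holds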